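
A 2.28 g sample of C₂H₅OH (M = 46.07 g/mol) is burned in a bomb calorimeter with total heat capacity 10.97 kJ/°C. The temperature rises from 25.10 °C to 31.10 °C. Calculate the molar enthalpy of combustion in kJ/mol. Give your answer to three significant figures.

ΔH = -1330 kJ/mol

ΔT = 31.10 − 25.10 = 6.00 °C
q_cal = C_cal × ΔT = 10.97 × 6.00 = 65.82 kJ
n = 2.28 / 46.07 = 0.04949 mol
q_rxn = −q_cal = -65.82 kJ
ΔH = -65.82 / 0.04949 = -1330 kJ/mol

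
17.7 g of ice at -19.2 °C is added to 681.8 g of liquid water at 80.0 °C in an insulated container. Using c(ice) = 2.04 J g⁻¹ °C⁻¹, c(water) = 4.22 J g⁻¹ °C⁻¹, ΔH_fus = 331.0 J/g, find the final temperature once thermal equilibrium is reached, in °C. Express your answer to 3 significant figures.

T_f = 75.8 °C

Heat to bring ice to 0 °C and melt it: q₁ = 17.7×2.04×19.2 + 17.7×331.0 = 6552.0 J
Heat the water can supply cooling to 0 °C: 681.8×4.22×80.0 = 230176 J > q₁, so all ice melts.
Energy balance: 681.8×4.22×(80.0 − T) = 6552.0 + 17.7×4.22×(T − 0)
2877.196(80.0 − T) = 6552.0 + 74.694 T
230176 − 6552.0 = 2951.890 T
T = 223624.0 / 2951.890 = 75.76 °C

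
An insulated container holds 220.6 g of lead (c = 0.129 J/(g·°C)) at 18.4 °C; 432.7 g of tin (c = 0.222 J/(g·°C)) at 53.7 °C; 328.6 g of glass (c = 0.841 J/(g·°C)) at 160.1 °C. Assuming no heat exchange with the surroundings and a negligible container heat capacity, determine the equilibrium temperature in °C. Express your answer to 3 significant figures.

Σ mᵢcᵢ(T − Tᵢ) = 0  ⇒  T = Σ mᵢcᵢTᵢ / Σ mᵢcᵢ
Σ mᵢcᵢ = 220.6×0.129 + 432.7×0.222 + 328.6×0.841 = 400.8694
Σ mᵢcᵢTᵢ = 28.4574×18.4 + 96.0594×53.7 + 276.3526×160.1 = 49926
T = 49926 / 400.8694 = 124.5 °C

T_f = 125 °C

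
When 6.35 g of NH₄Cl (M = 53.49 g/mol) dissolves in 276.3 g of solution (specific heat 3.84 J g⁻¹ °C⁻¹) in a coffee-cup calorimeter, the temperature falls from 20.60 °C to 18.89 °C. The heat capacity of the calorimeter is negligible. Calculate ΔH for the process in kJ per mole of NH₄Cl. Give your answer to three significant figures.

|ΔT| = |18.89 − 20.60| = 1.71 °C
|q_surr| = (276.3 × 3.84) × 1.71 = 1060.992 × 1.71 = 1814 J
n(NH₄Cl) = 6.35 / 53.49 = 0.1187 mol
Temperature fell, so q_rxn = +|q_surr| = 1.814 kJ
ΔH = q_rxn / n = 15.28 kJ/mol

ΔH = 15.3 kJ/mol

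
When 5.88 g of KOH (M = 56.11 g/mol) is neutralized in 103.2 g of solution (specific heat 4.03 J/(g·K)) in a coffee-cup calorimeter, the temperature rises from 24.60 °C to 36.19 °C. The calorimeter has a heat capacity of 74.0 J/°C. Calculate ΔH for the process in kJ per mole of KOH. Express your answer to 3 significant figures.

|ΔT| = |36.19 − 24.60| = 11.59 °C
|q_surr| = (103.2 × 4.03 + 74.0) × 11.59 = 489.896 × 11.59 = 5678 J
n(KOH) = 5.88 / 56.11 = 0.1048 mol
Temperature rose, so q_rxn = −|q_surr| = -5.678 kJ
ΔH = q_rxn / n = -54.18 kJ/mol

ΔH = -54.2 kJ/mol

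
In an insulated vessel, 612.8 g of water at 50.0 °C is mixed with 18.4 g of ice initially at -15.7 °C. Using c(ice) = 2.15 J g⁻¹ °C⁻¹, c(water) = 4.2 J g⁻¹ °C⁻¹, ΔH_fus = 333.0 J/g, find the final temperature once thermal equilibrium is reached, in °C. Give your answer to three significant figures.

T_f = 46.0 °C

Heat to bring ice to 0 °C and melt it: q₁ = 18.4×2.15×15.7 + 18.4×333.0 = 6748.3 J
Heat the water can supply cooling to 0 °C: 612.8×4.2×50.0 = 128688 J > q₁, so all ice melts.
Energy balance: 612.8×4.2×(50.0 − T) = 6748.3 + 18.4×4.2×(T − 0)
2573.76(50.0 − T) = 6748.3 + 77.28 T
128688 − 6748.3 = 2651.04 T
T = 121939.7 / 2651.04 = 46.00 °C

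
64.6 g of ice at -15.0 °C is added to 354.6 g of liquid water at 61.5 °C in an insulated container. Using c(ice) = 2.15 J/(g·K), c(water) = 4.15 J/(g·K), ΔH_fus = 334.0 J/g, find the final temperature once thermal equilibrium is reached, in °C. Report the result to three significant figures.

T_f = 38.4 °C

Heat to bring ice to 0 °C and melt it: q₁ = 64.6×2.15×15.0 + 64.6×334.0 = 23660 J
Heat the water can supply cooling to 0 °C: 354.6×4.15×61.5 = 90502.8 J > q₁, so all ice melts.
Energy balance: 354.6×4.15×(61.5 − T) = 23660 + 64.6×4.15×(T − 0)
1471.59(61.5 − T) = 23660 + 268.09 T
90502.8 − 23660 = 1739.68 T
T = 66842.8 / 1739.68 = 38.42 °C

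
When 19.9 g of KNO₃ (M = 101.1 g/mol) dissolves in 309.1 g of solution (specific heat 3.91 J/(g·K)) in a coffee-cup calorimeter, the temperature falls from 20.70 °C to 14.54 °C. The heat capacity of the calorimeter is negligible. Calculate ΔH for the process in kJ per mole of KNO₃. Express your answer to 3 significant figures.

|ΔT| = |14.54 − 20.70| = 6.16 °C
|q_surr| = (309.1 × 3.91) × 6.16 = 1208.581 × 6.16 = 7445 J
n(KNO₃) = 19.9 / 101.1 = 0.1968 mol
Temperature fell, so q_rxn = +|q_surr| = 7.445 kJ
ΔH = q_rxn / n = 37.83 kJ/mol

ΔH = 37.8 kJ/mol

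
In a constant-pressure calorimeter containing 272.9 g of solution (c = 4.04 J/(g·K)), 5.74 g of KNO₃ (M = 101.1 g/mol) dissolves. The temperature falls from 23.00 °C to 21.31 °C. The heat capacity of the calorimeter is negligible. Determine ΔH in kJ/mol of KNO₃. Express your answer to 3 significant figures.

|ΔT| = |21.31 − 23.00| = 1.69 °C
|q_surr| = (272.9 × 4.04) × 1.69 = 1102.516 × 1.69 = 1863 J
n(KNO₃) = 5.74 / 101.1 = 0.05678 mol
Temperature fell, so q_rxn = +|q_surr| = 1.863 kJ
ΔH = q_rxn / n = 32.81 kJ/mol

ΔH = 32.8 kJ/mol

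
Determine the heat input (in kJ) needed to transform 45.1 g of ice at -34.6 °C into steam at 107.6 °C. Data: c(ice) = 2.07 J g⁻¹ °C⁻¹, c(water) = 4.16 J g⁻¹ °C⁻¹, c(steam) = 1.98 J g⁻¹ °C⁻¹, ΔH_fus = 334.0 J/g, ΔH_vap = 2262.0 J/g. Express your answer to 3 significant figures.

q1 (heat ice -34.6→0.0 °C): 45.1 × 2.07 × 34.6 = 3230 J
q2 (melt at 0 °C): 45.1 × 334.0 = 15063 J
q3 (heat water 0.0→100.0 °C): 45.1 × 4.16 × 100.0 = 18762 J
q4 (vaporize at 100 °C): 45.1 × 2262.0 = 102016 J
q5 (heat steam 100.0→107.6 °C): 45.1 × 1.98 × 7.6 = 679 J
Total: 3230 + 15063 + 18762 + 102016 + 679 = 139750 J = 140 kJ

q = 140 kJ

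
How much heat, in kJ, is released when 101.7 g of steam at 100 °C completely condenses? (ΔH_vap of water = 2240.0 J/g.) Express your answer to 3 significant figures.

q = 228 kJ

q = m × ΔH_vap = 101.7 × 2240.0 = 227800 J = 228 kJ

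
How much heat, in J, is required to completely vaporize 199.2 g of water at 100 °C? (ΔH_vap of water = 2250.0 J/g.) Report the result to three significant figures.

q = 448000 J

q = m × ΔH_vap = 199.2 × 2250.0 = 448200 J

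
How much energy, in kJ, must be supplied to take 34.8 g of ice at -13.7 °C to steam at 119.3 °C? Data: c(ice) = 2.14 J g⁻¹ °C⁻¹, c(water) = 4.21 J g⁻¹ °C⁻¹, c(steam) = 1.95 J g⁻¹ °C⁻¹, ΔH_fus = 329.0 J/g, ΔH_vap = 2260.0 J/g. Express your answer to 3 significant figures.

q1 (heat ice -13.7→0.0 °C): 34.8 × 2.14 × 13.7 = 1020 J
q2 (melt at 0 °C): 34.8 × 329.0 = 11449 J
q3 (heat water 0.0→100.0 °C): 34.8 × 4.21 × 100.0 = 14651 J
q4 (vaporize at 100 °C): 34.8 × 2260.0 = 78648 J
q5 (heat steam 100.0→119.3 °C): 34.8 × 1.95 × 19.3 = 1310 J
Total: 1020 + 11449 + 14651 + 78648 + 1310 = 107078 J = 107 kJ

q = 107 kJ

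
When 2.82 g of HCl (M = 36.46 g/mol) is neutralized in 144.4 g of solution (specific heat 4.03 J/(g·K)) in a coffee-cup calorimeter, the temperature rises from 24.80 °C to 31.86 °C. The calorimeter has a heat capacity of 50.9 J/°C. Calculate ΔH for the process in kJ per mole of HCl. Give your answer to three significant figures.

|ΔT| = |31.86 − 24.80| = 7.06 °C
|q_surr| = (144.4 × 4.03 + 50.9) × 7.06 = 632.832 × 7.06 = 4468 J
n(HCl) = 2.82 / 36.46 = 0.07735 mol
Temperature rose, so q_rxn = −|q_surr| = -4.468 kJ
ΔH = q_rxn / n = -57.76 kJ/mol

ΔH = -57.8 kJ/mol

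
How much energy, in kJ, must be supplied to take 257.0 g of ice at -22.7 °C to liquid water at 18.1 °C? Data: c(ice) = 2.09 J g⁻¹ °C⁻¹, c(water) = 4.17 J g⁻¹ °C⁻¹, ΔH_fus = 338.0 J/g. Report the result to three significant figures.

q1 (heat ice -22.7→0.0 °C): 257.0 × 2.09 × 22.7 = 12193 J
q2 (melt at 0 °C): 257.0 × 338.0 = 86866 J
q3 (heat water 0.0→18.1 °C): 257.0 × 4.17 × 18.1 = 19398 J
Total: 12193 + 86866 + 19398 = 118457 J = 118 kJ

q = 118 kJ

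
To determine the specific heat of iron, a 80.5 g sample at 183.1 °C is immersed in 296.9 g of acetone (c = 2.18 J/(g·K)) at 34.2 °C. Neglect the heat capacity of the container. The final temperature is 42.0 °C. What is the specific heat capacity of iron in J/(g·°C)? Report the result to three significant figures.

q_gained = (296.9 × 2.18) × (42.0 − 34.2) = 5048 J
q_lost = 80.5 × c × (183.1 − 42.0) = 11358.55 c
Set equal: c = 5048 / 11358.55 = 0.444 J/(g·°C)

c = 0.444 J/(g·°C)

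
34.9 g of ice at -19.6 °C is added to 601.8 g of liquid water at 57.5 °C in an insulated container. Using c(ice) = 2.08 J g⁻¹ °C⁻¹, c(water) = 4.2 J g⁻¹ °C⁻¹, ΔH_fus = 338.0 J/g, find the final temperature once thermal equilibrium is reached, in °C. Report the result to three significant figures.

T_f = 49.4 °C

Heat to bring ice to 0 °C and melt it: q₁ = 34.9×2.08×19.6 + 34.9×338.0 = 13219 J
Heat the water can supply cooling to 0 °C: 601.8×4.2×57.5 = 145335 J > q₁, so all ice melts.
Energy balance: 601.8×4.2×(57.5 − T) = 13219 + 34.9×4.2×(T − 0)
2527.56(57.5 − T) = 13219 + 146.58 T
145335 − 13219 = 2674.14 T
T = 132116 / 2674.14 = 49.41 °C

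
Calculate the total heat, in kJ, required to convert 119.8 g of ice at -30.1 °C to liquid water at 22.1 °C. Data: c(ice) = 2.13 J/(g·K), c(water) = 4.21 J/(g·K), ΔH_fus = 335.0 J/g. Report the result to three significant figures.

q = 59.0 kJ

q1 (heat ice -30.1→0.0 °C): 119.8 × 2.13 × 30.1 = 7681 J
q2 (melt at 0 °C): 119.8 × 335.0 = 40133 J
q3 (heat water 0.0→22.1 °C): 119.8 × 4.21 × 22.1 = 11146 J
Total: 7681 + 40133 + 11146 = 58960 J = 59.0 kJ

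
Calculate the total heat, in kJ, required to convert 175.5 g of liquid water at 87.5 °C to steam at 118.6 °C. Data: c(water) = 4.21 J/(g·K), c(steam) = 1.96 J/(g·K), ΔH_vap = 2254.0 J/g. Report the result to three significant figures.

q = 411 kJ

q1 (heat water 87.5→100.0 °C): 175.5 × 4.21 × 12.5 = 9236 J
q2 (vaporize at 100 °C): 175.5 × 2254.0 = 395577 J
q3 (heat steam 100.0→118.6 °C): 175.5 × 1.96 × 18.6 = 6398 J
Total: 9236 + 395577 + 6398 = 411211 J = 411 kJ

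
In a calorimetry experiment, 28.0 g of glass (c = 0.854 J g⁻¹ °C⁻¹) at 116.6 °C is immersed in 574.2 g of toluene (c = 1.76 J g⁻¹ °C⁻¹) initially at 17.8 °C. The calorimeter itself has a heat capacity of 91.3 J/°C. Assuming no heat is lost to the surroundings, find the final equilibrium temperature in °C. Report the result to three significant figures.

T_f = 19.9 °C

Heat lost by glass = heat gained by toluene + calorimeter.
(28.0)(0.854)(116.6 − T) = [(574.2)(1.76) + 91.3](T − 17.8)
23.912 (116.6 − T) = 1101.892 (T − 17.8)
2788.1 − 23.912 T = 1101.892 T − 19614
22402.1 = 1125.804 T
T = 19.90 °C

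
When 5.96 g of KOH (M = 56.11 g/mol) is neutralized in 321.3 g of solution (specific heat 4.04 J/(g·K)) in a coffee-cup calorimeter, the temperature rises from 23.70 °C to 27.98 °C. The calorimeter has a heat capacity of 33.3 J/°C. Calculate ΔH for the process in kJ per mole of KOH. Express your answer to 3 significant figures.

|ΔT| = |27.98 − 23.70| = 4.28 °C
|q_surr| = (321.3 × 4.04 + 33.3) × 4.28 = 1331.352 × 4.28 = 5698.2 J
n(KOH) = 5.96 / 56.11 = 0.10622 mol
Temperature rose, so q_rxn = −|q_surr| = -5.6982 kJ
ΔH = q_rxn / n = -53.645 kJ/mol

ΔH = -53.6 kJ/mol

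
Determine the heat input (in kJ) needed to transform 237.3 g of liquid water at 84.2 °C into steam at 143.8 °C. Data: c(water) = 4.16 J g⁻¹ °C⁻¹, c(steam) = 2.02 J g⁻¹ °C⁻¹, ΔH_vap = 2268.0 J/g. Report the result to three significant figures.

q = 575 kJ

q1 (heat water 84.2→100.0 °C): 237.3 × 4.16 × 15.8 = 15597 J
q2 (vaporize at 100 °C): 237.3 × 2268.0 = 538196 J
q3 (heat steam 100.0→143.8 °C): 237.3 × 2.02 × 43.8 = 20995 J
Total: 15597 + 538196 + 20995 = 574788 J = 575 kJ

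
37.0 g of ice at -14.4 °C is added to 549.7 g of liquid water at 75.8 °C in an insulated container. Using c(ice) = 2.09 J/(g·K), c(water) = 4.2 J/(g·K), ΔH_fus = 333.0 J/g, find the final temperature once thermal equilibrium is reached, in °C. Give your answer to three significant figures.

T_f = 65.6 °C

Heat to bring ice to 0 °C and melt it: q₁ = 37.0×2.09×14.4 + 37.0×333.0 = 13435 J
Heat the water can supply cooling to 0 °C: 549.7×4.2×75.8 = 175002 J > q₁, so all ice melts.
Energy balance: 549.7×4.2×(75.8 − T) = 13435 + 37.0×4.2×(T − 0)
2308.74(75.8 − T) = 13435 + 155.4 T
175002 − 13435 = 2464.14 T
T = 161567 / 2464.14 = 65.57 °C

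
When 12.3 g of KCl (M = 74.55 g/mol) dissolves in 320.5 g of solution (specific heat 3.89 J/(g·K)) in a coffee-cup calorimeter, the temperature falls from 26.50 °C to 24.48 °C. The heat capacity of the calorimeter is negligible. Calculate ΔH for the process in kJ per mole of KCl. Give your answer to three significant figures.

|ΔT| = |24.48 − 26.50| = 2.02 °C
|q_surr| = (320.5 × 3.89) × 2.02 = 1246.745 × 2.02 = 2518 J
n(KCl) = 12.3 / 74.55 = 0.1650 mol
Temperature fell, so q_rxn = +|q_surr| = 2.518 kJ
ΔH = q_rxn / n = 15.26 kJ/mol

ΔH = 15.3 kJ/mol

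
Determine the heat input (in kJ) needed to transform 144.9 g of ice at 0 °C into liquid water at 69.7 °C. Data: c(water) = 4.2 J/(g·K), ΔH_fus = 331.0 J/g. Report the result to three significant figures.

q1 (melt at 0 °C): 144.9 × 331.0 = 47962 J
q2 (heat water 0.0→69.7 °C): 144.9 × 4.2 × 69.7 = 42418 J
Total: 47962 + 42418 = 90380 J = 90.4 kJ

q = 90.4 kJ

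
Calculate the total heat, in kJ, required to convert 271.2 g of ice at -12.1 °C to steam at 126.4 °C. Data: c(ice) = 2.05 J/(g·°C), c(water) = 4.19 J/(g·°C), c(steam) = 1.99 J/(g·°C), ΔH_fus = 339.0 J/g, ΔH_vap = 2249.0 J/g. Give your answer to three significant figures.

q1 (heat ice -12.1→0.0 °C): 271.2 × 2.05 × 12.1 = 6727 J
q2 (melt at 0 °C): 271.2 × 339.0 = 91937 J
q3 (heat water 0.0→100.0 °C): 271.2 × 4.19 × 100.0 = 113633 J
q4 (vaporize at 100 °C): 271.2 × 2249.0 = 609929 J
q5 (heat steam 100.0→126.4 °C): 271.2 × 1.99 × 26.4 = 14248 J
Total: 6727 + 91937 + 113633 + 609929 + 14248 = 836474 J = 836 kJ

q = 836 kJ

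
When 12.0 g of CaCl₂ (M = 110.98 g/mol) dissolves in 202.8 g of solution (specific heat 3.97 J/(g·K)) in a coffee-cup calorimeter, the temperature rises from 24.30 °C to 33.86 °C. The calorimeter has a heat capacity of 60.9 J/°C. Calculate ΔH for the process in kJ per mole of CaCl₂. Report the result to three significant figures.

ΔH = -76.6 kJ/mol

|ΔT| = |33.86 − 24.30| = 9.56 °C
|q_surr| = (202.8 × 3.97 + 60.9) × 9.56 = 866.016 × 9.56 = 8279 J
n(CaCl₂) = 12.0 / 110.98 = 0.1081 mol
Temperature rose, so q_rxn = −|q_surr| = -8.279 kJ
ΔH = q_rxn / n = -76.59 kJ/mol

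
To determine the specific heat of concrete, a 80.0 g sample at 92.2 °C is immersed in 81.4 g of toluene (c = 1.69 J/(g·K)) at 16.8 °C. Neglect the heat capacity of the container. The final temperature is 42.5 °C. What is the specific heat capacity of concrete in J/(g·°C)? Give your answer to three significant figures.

q_gained = (81.4 × 1.69) × (42.5 − 16.8) = 3535 J
q_lost = 80.0 × c × (92.2 − 42.5) = 3976 c
Set equal: c = 3535 / 3976 = 0.889 J/(g·°C)

c = 0.889 J/(g·°C)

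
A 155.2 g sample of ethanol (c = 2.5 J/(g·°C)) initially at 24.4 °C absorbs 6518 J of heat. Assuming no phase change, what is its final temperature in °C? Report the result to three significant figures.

ΔT = q / (m c) = 6518 / (155.2 × 2.5) = 16.80 °C
T_f = 24.4 + 16.80 = 41.20 °C

T_f = 41.2 °C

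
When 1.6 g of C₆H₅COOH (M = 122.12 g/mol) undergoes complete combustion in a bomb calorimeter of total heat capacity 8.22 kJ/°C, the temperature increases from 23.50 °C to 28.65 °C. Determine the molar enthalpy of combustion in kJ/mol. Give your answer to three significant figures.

ΔT = 28.65 − 23.50 = 5.15 °C
q_cal = C_cal × ΔT = 8.22 × 5.15 = 42.333 kJ
n = 1.6 / 122.12 = 0.01310 mol
q_rxn = −q_cal = -42.333 kJ
ΔH = -42.333 / 0.01310 = -3232 kJ/mol

ΔH = -3230 kJ/mol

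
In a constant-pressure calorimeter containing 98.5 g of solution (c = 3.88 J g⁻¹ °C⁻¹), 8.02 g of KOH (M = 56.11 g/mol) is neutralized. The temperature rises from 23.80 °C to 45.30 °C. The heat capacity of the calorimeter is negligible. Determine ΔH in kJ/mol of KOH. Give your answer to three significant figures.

ΔH = -57.5 kJ/mol

|ΔT| = |45.30 − 23.80| = 21.50 °C
|q_surr| = (98.5 × 3.88) × 21.50 = 382.18 × 21.50 = 8217 J
n(KOH) = 8.02 / 56.11 = 0.1429 mol
Temperature rose, so q_rxn = −|q_surr| = -8.217 kJ
ΔH = q_rxn / n = -57.50 kJ/mol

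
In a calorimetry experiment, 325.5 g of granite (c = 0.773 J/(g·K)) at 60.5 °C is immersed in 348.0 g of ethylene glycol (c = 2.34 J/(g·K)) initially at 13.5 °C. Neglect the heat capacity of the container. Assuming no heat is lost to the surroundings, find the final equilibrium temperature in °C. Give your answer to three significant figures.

Heat lost by granite = heat gained by ethylene glycol.
(325.5)(0.773)(60.5 − T) = (348.0)(2.34)(T − 13.5)
251.6115 (60.5 − T) = 814.32 (T − 13.5)
15222 − 251.6115 T = 814.32 T − 10993
26215 = 1065.9315 T
T = 24.59 °C

T_f = 24.6 °C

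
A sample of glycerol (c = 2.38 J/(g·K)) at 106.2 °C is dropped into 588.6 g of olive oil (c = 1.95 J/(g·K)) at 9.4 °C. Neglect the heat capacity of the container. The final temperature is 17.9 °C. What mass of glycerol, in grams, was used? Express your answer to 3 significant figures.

q_gained = (588.6 × 1.95) × (17.9 − 9.4) = 9756 J
q_lost = m × 2.38 × (106.2 − 17.9) = 210.154 m
m = 9756 / 210.154 = 46.4 g

m = 46.4 g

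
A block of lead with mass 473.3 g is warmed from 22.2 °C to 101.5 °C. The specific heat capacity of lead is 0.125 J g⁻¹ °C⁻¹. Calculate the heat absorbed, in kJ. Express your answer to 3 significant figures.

q = m c ΔT = 473.3 × 0.125 × (101.5 − 22.2)
q = 473.3 × 0.125 × 79.3 = 4692 J = 4.69 kJ

q = 4.69 kJ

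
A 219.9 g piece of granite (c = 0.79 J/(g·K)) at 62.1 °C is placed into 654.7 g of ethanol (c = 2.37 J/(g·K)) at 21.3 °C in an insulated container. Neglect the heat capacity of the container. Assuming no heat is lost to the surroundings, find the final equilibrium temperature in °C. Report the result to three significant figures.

Heat lost by granite = heat gained by ethanol.
(219.9)(0.79)(62.1 − T) = (654.7)(2.37)(T − 21.3)
173.721 (62.1 − T) = 1551.639 (T − 21.3)
10788 − 173.721 T = 1551.639 T − 33050
43838 = 1725.360 T
T = 25.41 °C

T_f = 25.4 °C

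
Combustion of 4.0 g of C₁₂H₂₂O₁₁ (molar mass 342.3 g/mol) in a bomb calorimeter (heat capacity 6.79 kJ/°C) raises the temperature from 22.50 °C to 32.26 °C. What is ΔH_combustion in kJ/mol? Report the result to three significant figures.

ΔT = 32.26 − 22.50 = 9.76 °C
q_cal = C_cal × ΔT = 6.79 × 9.76 = 66.2704 kJ
n = 4.0 / 342.3 = 0.01169 mol
q_rxn = −q_cal = -66.2704 kJ
ΔH = -66.2704 / 0.01169 = -5669 kJ/mol

ΔH = -5670 kJ/mol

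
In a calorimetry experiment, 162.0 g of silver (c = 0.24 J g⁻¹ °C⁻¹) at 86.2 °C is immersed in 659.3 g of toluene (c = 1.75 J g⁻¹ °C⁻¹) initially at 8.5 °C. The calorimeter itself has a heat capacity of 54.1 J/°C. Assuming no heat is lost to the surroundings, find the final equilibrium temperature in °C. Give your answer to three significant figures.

T_f = 10.9 °C

Heat lost by silver = heat gained by toluene + calorimeter.
(162.0)(0.24)(86.2 − T) = [(659.3)(1.75) + 54.1](T − 8.5)
38.88 (86.2 − T) = 1207.875 (T − 8.5)
3351.5 − 38.88 T = 1207.875 T − 10267
13618.5 = 1246.755 T
T = 10.92 °C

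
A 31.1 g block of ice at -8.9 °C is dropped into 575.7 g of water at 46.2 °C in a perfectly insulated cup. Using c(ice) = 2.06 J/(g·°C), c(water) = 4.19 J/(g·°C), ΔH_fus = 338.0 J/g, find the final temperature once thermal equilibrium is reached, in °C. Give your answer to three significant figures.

T_f = 39.5 °C

Heat to bring ice to 0 °C and melt it: q₁ = 31.1×2.06×8.9 + 31.1×338.0 = 11082 J
Heat the water can supply cooling to 0 °C: 575.7×4.19×46.2 = 111443 J > q₁, so all ice melts.
Energy balance: 575.7×4.19×(46.2 − T) = 11082 + 31.1×4.19×(T − 0)
2412.183(46.2 − T) = 11082 + 130.309 T
111443 − 11082 = 2542.492 T
T = 100361 / 2542.492 = 39.47 °C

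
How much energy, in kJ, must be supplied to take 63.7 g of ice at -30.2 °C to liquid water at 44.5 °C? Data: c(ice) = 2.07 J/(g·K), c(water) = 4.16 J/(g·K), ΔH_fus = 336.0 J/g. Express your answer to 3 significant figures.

q = 37.2 kJ

q1 (heat ice -30.2→0.0 °C): 63.7 × 2.07 × 30.2 = 3982 J
q2 (melt at 0 °C): 63.7 × 336.0 = 21403 J
q3 (heat water 0.0→44.5 °C): 63.7 × 4.16 × 44.5 = 11792 J
Total: 3982 + 21403 + 11792 = 37177 J = 37.2 kJ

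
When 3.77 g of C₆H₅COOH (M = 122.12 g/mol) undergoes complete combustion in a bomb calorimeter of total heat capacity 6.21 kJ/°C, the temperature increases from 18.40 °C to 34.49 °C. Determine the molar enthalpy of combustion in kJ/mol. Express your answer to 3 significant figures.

ΔT = 34.49 − 18.40 = 16.09 °C
q_cal = C_cal × ΔT = 6.21 × 16.09 = 99.9189 kJ
n = 3.77 / 122.12 = 0.03087 mol
q_rxn = −q_cal = -99.9189 kJ
ΔH = -99.9189 / 0.03087 = -3237 kJ/mol

ΔH = -3240 kJ/mol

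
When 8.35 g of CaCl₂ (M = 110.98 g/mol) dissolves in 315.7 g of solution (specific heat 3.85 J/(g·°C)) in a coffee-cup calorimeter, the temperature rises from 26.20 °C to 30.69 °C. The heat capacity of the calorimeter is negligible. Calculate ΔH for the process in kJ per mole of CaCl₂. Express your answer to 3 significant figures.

|ΔT| = |30.69 − 26.20| = 4.49 °C
|q_surr| = (315.7 × 3.85) × 4.49 = 1215.445 × 4.49 = 5457 J
n(CaCl₂) = 8.35 / 110.98 = 0.07524 mol
Temperature rose, so q_rxn = −|q_surr| = -5.457 kJ
ΔH = q_rxn / n = -72.53 kJ/mol

ΔH = -72.5 kJ/mol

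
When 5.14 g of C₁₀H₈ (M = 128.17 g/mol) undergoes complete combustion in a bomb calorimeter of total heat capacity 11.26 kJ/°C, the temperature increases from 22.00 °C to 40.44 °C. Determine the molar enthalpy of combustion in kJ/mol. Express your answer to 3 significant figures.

ΔT = 40.44 − 22.00 = 18.44 °C
q_cal = C_cal × ΔT = 11.26 × 18.44 = 207.6344 kJ
n = 5.14 / 128.17 = 0.04010 mol
q_rxn = −q_cal = -207.6344 kJ
ΔH = -207.6344 / 0.04010 = -5178 kJ/mol

ΔH = -5180 kJ/mol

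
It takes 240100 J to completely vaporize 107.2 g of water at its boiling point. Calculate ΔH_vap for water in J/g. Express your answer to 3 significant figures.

ΔH_vap = 2240 J/g

ΔH_vap = q / m = 240100 / 107.2 = 2240 J/g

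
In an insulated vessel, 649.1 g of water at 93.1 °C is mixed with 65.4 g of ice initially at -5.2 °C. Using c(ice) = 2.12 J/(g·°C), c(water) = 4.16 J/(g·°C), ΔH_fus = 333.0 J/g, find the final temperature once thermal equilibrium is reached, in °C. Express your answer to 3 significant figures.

T_f = 77.0 °C

Heat to bring ice to 0 °C and melt it: q₁ = 65.4×2.12×5.2 + 65.4×333.0 = 22499 J
Heat the water can supply cooling to 0 °C: 649.1×4.16×93.1 = 251394 J > q₁, so all ice melts.
Energy balance: 649.1×4.16×(93.1 − T) = 22499 + 65.4×4.16×(T − 0)
2700.256(93.1 − T) = 22499 + 272.064 T
251394 − 22499 = 2972.320 T
T = 228895 / 2972.320 = 77.01 °C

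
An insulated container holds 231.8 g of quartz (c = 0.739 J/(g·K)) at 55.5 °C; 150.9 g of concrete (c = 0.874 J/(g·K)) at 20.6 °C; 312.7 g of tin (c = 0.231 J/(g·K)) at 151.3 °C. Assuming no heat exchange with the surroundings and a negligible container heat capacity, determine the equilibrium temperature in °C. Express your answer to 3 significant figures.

T_f = 61.7 °C

Σ mᵢcᵢ(T − Tᵢ) = 0  ⇒  T = Σ mᵢcᵢTᵢ / Σ mᵢcᵢ
Σ mᵢcᵢ = 231.8×0.739 + 150.9×0.874 + 312.7×0.231 = 375.4205
Σ mᵢcᵢTᵢ = 171.3002×55.5 + 131.8866×20.6 + 72.2337×151.3 = 23153
T = 23153 / 375.4205 = 61.67 °C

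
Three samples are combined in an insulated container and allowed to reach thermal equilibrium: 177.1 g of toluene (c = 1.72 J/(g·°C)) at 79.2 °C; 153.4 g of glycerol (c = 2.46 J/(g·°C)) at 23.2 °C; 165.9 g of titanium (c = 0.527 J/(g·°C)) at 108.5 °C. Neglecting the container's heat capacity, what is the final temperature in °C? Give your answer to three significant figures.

T_f = 55.1 °C

Σ mᵢcᵢ(T − Tᵢ) = 0  ⇒  T = Σ mᵢcᵢTᵢ / Σ mᵢcᵢ
Σ mᵢcᵢ = 177.1×1.72 + 153.4×2.46 + 165.9×0.527 = 769.4053
Σ mᵢcᵢTᵢ = 304.612×79.2 + 377.364×23.2 + 87.4293×108.5 = 42366
T = 42366 / 769.4053 = 55.06 °C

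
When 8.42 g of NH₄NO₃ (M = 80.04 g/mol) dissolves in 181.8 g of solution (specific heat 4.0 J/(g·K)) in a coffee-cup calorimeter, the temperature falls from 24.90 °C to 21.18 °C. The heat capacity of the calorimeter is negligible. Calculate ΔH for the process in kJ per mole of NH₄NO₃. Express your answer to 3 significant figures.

ΔH = 25.7 kJ/mol

|ΔT| = |21.18 − 24.90| = 3.72 °C
|q_surr| = (181.8 × 4.0) × 3.72 = 727.2 × 3.72 = 2705 J
n(NH₄NO₃) = 8.42 / 80.04 = 0.1052 mol
Temperature fell, so q_rxn = +|q_surr| = 2.705 kJ
ΔH = q_rxn / n = 25.71 kJ/mol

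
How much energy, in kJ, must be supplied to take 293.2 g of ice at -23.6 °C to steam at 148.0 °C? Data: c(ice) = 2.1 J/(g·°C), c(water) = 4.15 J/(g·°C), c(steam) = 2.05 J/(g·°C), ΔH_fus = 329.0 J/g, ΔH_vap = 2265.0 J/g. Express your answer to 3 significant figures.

q = 926 kJ

q1 (heat ice -23.6→0.0 °C): 293.2 × 2.1 × 23.6 = 14531 J
q2 (melt at 0 °C): 293.2 × 329.0 = 96463 J
q3 (heat water 0.0→100.0 °C): 293.2 × 4.15 × 100.0 = 121678 J
q4 (vaporize at 100 °C): 293.2 × 2265.0 = 664098 J
q5 (heat steam 100.0→148.0 °C): 293.2 × 2.05 × 48.0 = 28851 J
Total: 14531 + 96463 + 121678 + 664098 + 28851 = 925621 J = 926 kJ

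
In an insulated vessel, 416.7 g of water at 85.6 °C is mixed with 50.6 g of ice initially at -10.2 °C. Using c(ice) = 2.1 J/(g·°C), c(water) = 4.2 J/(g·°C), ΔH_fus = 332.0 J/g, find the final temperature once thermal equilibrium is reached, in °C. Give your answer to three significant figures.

T_f = 67.2 °C

Heat to bring ice to 0 °C and melt it: q₁ = 50.6×2.1×10.2 + 50.6×332.0 = 17883 J
Heat the water can supply cooling to 0 °C: 416.7×4.2×85.6 = 149812 J > q₁, so all ice melts.
Energy balance: 416.7×4.2×(85.6 − T) = 17883 + 50.6×4.2×(T − 0)
1750.14(85.6 − T) = 17883 + 212.52 T
149812 − 17883 = 1962.66 T
T = 131929 / 1962.66 = 67.22 °C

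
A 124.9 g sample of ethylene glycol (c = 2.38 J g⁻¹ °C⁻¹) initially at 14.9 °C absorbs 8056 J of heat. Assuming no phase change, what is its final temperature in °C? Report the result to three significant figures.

T_f = 42.0 °C

ΔT = q / (m c) = 8056 / (124.9 × 2.38) = 27.10 °C
T_f = 14.9 + 27.10 = 42.00 °C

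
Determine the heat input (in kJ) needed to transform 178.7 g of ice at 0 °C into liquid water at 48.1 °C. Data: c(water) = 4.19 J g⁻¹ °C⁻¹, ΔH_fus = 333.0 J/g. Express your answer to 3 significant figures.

q1 (melt at 0 °C): 178.7 × 333.0 = 59507 J
q2 (heat water 0.0→48.1 °C): 178.7 × 4.19 × 48.1 = 36015 J
Total: 59507 + 36015 = 95522 J = 95.5 kJ

q = 95.5 kJ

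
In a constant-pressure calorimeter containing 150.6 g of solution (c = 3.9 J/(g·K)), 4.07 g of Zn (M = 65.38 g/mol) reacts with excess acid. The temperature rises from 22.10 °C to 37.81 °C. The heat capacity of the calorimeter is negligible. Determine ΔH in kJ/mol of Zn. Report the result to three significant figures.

|ΔT| = |37.81 − 22.10| = 15.71 °C
|q_surr| = (150.6 × 3.9) × 15.71 = 587.34 × 15.71 = 9227 J
n(Zn) = 4.07 / 65.38 = 0.06225 mol
Temperature rose, so q_rxn = −|q_surr| = -9.227 kJ
ΔH = q_rxn / n = -148.2 kJ/mol

ΔH = -148 kJ/mol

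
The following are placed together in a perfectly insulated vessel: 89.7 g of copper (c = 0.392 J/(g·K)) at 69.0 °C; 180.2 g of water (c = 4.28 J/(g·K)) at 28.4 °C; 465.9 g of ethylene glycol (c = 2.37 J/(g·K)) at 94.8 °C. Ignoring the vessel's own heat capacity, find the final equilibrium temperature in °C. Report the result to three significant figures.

Σ mᵢcᵢ(T − Tᵢ) = 0  ⇒  T = Σ mᵢcᵢTᵢ / Σ mᵢcᵢ
Σ mᵢcᵢ = 89.7×0.392 + 180.2×4.28 + 465.9×2.37 = 1910.6014
Σ mᵢcᵢTᵢ = 35.1624×69.0 + 771.256×28.4 + 1104.183×94.8 = 129010
T = 129010 / 1910.6014 = 67.52 °C

T_f = 67.5 °C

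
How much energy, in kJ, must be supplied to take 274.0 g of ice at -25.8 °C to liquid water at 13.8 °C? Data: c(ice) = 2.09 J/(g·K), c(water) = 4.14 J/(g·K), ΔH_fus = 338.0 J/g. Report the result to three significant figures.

q = 123 kJ

q1 (heat ice -25.8→0.0 °C): 274.0 × 2.09 × 25.8 = 14775 J
q2 (melt at 0 °C): 274.0 × 338.0 = 92612 J
q3 (heat water 0.0→13.8 °C): 274.0 × 4.14 × 13.8 = 15654 J
Total: 14775 + 92612 + 15654 = 123041 J = 123 kJ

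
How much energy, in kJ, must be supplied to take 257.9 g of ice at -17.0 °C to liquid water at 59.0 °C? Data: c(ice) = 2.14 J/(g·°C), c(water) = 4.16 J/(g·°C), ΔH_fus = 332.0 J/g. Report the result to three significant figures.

q1 (heat ice -17.0→0.0 °C): 257.9 × 2.14 × 17.0 = 9382 J
q2 (melt at 0 °C): 257.9 × 332.0 = 85623 J
q3 (heat water 0.0→59.0 °C): 257.9 × 4.16 × 59.0 = 63299 J
Total: 9382 + 85623 + 63299 = 158304 J = 158 kJ

q = 158 kJ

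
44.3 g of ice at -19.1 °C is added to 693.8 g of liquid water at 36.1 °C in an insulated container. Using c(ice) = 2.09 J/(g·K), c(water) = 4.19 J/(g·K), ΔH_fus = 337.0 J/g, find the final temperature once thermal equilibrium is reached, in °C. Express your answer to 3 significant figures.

Heat to bring ice to 0 °C and melt it: q₁ = 44.3×2.09×19.1 + 44.3×337.0 = 16698 J
Heat the water can supply cooling to 0 °C: 693.8×4.19×36.1 = 104943 J > q₁, so all ice melts.
Energy balance: 693.8×4.19×(36.1 − T) = 16698 + 44.3×4.19×(T − 0)
2907.022(36.1 − T) = 16698 + 185.617 T
104943 − 16698 = 3092.639 T
T = 88245 / 3092.639 = 28.53 °C

T_f = 28.5 °C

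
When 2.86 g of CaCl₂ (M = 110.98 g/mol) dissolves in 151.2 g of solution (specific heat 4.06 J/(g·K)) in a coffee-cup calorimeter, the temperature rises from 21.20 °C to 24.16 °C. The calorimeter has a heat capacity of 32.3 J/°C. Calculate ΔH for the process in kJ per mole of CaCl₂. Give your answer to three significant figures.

|ΔT| = |24.16 − 21.20| = 2.96 °C
|q_surr| = (151.2 × 4.06 + 32.3) × 2.96 = 646.172 × 2.96 = 1913 J
n(CaCl₂) = 2.86 / 110.98 = 0.02577 mol
Temperature rose, so q_rxn = −|q_surr| = -1.913 kJ
ΔH = q_rxn / n = -74.23 kJ/mol

ΔH = -74.2 kJ/mol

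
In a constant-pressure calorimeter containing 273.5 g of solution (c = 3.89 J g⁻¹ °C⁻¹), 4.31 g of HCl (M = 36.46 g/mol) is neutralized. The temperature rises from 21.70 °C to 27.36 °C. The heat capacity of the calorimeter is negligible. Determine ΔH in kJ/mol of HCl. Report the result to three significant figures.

ΔH = -50.9 kJ/mol

|ΔT| = |27.36 − 21.70| = 5.66 °C
|q_surr| = (273.5 × 3.89) × 5.66 = 1063.915 × 5.66 = 6022 J
n(HCl) = 4.31 / 36.46 = 0.1182 mol
Temperature rose, so q_rxn = −|q_surr| = -6.022 kJ
ΔH = q_rxn / n = -50.948 kJ/mol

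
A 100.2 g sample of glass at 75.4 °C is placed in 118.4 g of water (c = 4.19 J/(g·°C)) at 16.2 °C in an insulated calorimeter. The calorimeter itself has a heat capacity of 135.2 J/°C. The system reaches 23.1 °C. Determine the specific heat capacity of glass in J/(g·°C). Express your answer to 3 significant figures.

q_gained = (118.4 × 4.19 + 135.2) × (23.1 − 16.2) = 4356 J
q_lost = 100.2 × c × (75.4 − 23.1) = 5240.46 c
Set equal: c = 4356 / 5240.46 = 0.831 J/(g·°C)

c = 0.831 J/(g·°C)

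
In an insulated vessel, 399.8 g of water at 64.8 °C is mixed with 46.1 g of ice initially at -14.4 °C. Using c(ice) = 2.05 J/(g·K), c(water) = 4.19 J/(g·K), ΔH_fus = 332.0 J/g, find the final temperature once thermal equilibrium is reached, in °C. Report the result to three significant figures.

T_f = 49.2 °C

Heat to bring ice to 0 °C and melt it: q₁ = 46.1×2.05×14.4 + 46.1×332.0 = 16666 J
Heat the water can supply cooling to 0 °C: 399.8×4.19×64.8 = 108550 J > q₁, so all ice melts.
Energy balance: 399.8×4.19×(64.8 − T) = 16666 + 46.1×4.19×(T − 0)
1675.162(64.8 − T) = 16666 + 193.159 T
108550 − 16666 = 1868.321 T
T = 91884 / 1868.321 = 49.18 °C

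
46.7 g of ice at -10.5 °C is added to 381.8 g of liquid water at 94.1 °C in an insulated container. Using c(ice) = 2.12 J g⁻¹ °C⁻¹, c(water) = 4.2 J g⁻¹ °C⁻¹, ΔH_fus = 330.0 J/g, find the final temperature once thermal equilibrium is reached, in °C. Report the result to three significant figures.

Heat to bring ice to 0 °C and melt it: q₁ = 46.7×2.12×10.5 + 46.7×330.0 = 16451 J
Heat the water can supply cooling to 0 °C: 381.8×4.2×94.1 = 150895 J > q₁, so all ice melts.
Energy balance: 381.8×4.2×(94.1 − T) = 16451 + 46.7×4.2×(T − 0)
1603.56(94.1 − T) = 16451 + 196.14 T
150895 − 16451 = 1799.70 T
T = 134444 / 1799.70 = 74.70 °C

T_f = 74.7 °C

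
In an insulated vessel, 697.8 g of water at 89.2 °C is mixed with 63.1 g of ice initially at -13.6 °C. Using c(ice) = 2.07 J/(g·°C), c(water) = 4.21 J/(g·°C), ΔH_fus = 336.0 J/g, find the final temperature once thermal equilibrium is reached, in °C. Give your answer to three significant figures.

Heat to bring ice to 0 °C and melt it: q₁ = 63.1×2.07×13.6 + 63.1×336.0 = 22978 J
Heat the water can supply cooling to 0 °C: 697.8×4.21×89.2 = 262046 J > q₁, so all ice melts.
Energy balance: 697.8×4.21×(89.2 − T) = 22978 + 63.1×4.21×(T − 0)
2937.738(89.2 − T) = 22978 + 265.651 T
262046 − 22978 = 3203.389 T
T = 239068 / 3203.389 = 74.63 °C

T_f = 74.6 °C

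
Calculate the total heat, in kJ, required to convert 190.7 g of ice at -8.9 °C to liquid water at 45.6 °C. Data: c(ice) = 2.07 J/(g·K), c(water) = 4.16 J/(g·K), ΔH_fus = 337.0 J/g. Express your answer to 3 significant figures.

q1 (heat ice -8.9→0.0 °C): 190.7 × 2.07 × 8.9 = 3513 J
q2 (melt at 0 °C): 190.7 × 337.0 = 64266 J
q3 (heat water 0.0→45.6 °C): 190.7 × 4.16 × 45.6 = 36175 J
Total: 3513 + 64266 + 36175 = 103954 J = 104 kJ

q = 104 kJ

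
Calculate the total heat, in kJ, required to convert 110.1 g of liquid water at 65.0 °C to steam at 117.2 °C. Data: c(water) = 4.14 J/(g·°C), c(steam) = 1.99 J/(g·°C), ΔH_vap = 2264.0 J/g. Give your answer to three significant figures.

q = 269 kJ

q1 (heat water 65.0→100.0 °C): 110.1 × 4.14 × 35.0 = 15953 J
q2 (vaporize at 100 °C): 110.1 × 2264.0 = 249266 J
q3 (heat steam 100.0→117.2 °C): 110.1 × 1.99 × 17.2 = 3769 J
Total: 15953 + 249266 + 3769 = 268988 J = 269 kJ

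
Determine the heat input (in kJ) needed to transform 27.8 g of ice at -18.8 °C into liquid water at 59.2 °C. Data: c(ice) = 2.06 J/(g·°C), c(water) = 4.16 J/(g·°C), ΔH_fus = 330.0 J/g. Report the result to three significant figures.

q = 17.1 kJ

q1 (heat ice -18.8→0.0 °C): 27.8 × 2.06 × 18.8 = 1077 J
q2 (melt at 0 °C): 27.8 × 330.0 = 9174 J
q3 (heat water 0.0→59.2 °C): 27.8 × 4.16 × 59.2 = 6846 J
Total: 1077 + 9174 + 6846 = 17097 J = 17.1 kJ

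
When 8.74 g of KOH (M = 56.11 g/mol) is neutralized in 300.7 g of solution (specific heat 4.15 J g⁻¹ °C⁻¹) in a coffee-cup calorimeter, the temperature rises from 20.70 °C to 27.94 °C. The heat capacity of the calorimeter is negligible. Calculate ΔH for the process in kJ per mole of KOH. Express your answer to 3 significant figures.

|ΔT| = |27.94 − 20.70| = 7.24 °C
|q_surr| = (300.7 × 4.15) × 7.24 = 1247.905 × 7.24 = 9035 J
n(KOH) = 8.74 / 56.11 = 0.1558 mol
Temperature rose, so q_rxn = −|q_surr| = -9.035 kJ
ΔH = q_rxn / n = -57.99 kJ/mol

ΔH = -58.0 kJ/mol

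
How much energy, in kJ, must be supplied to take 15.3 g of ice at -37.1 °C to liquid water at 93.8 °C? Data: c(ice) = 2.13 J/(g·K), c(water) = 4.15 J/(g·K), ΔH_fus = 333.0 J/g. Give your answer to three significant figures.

q1 (heat ice -37.1→0.0 °C): 15.3 × 2.13 × 37.1 = 1209 J
q2 (melt at 0 °C): 15.3 × 333.0 = 5095 J
q3 (heat water 0.0→93.8 °C): 15.3 × 4.15 × 93.8 = 5956 J
Total: 1209 + 5095 + 5956 = 12260 J = 12.3 kJ

q = 12.3 kJ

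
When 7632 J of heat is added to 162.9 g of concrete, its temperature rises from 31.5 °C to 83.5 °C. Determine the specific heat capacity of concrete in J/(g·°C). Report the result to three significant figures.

c = 0.901 J/(g·°C)

c = q / (m ΔT) = 7632 / (162.9 × 52.0)
c = 7632 / 8470.8 = 0.901 J/(g·°C)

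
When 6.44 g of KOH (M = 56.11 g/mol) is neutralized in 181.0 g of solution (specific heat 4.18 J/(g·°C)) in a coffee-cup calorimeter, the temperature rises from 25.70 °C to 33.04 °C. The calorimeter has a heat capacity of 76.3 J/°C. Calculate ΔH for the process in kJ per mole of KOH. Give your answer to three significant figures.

ΔH = -53.3 kJ/mol

|ΔT| = |33.04 − 25.70| = 7.34 °C
|q_surr| = (181.0 × 4.18 + 76.3) × 7.34 = 832.88 × 7.34 = 6113.3 J
n(KOH) = 6.44 / 56.11 = 0.11477 mol
Temperature rose, so q_rxn = −|q_surr| = -6.1133 kJ
ΔH = q_rxn / n = -53.27 kJ/mol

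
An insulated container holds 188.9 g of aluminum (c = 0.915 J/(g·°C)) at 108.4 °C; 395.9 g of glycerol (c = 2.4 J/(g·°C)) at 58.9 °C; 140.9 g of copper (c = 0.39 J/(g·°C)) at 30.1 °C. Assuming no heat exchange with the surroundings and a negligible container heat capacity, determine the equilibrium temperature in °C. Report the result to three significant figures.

T_f = 64.8 °C

Σ mᵢcᵢ(T − Tᵢ) = 0  ⇒  T = Σ mᵢcᵢTᵢ / Σ mᵢcᵢ
Σ mᵢcᵢ = 188.9×0.915 + 395.9×2.4 + 140.9×0.39 = 1177.9545
Σ mᵢcᵢTᵢ = 172.8435×108.4 + 950.16×58.9 + 54.951×30.1 = 76355
T = 76355 / 1177.9545 = 64.82 °C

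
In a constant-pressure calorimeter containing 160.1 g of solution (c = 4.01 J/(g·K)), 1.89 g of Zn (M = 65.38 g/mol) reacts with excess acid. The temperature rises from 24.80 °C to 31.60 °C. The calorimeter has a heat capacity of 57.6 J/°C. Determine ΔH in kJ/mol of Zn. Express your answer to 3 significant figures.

|ΔT| = |31.60 − 24.80| = 6.80 °C
|q_surr| = (160.1 × 4.01 + 57.6) × 6.80 = 699.601 × 6.80 = 4757 J
n(Zn) = 1.89 / 65.38 = 0.02891 mol
Temperature rose, so q_rxn = −|q_surr| = -4.757 kJ
ΔH = q_rxn / n = -164.5 kJ/mol

ΔH = -165 kJ/mol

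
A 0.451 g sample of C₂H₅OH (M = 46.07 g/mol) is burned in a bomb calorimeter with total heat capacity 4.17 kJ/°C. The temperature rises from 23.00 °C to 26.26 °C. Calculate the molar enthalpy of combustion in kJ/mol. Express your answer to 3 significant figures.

ΔT = 26.26 − 23.00 = 3.26 °C
q_cal = C_cal × ΔT = 4.17 × 3.26 = 13.5942 kJ
n = 0.451 / 46.07 = 0.009789 mol
q_rxn = −q_cal = -13.5942 kJ
ΔH = -13.5942 / 0.009789 = -1389 kJ/mol

ΔH = -1390 kJ/mol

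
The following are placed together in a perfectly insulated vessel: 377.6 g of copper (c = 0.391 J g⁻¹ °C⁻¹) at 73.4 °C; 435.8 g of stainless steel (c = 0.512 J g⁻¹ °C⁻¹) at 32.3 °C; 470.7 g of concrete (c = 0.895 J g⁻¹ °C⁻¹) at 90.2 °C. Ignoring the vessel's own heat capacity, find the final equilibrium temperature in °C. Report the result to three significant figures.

T_f = 70.8 °C

Σ mᵢcᵢ(T − Tᵢ) = 0  ⇒  T = Σ mᵢcᵢTᵢ / Σ mᵢcᵢ
Σ mᵢcᵢ = 377.6×0.391 + 435.8×0.512 + 470.7×0.895 = 792.0477
Σ mᵢcᵢTᵢ = 147.6416×73.4 + 223.1296×32.3 + 421.2765×90.2 = 56043
T = 56043 / 792.0477 = 70.76 °C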